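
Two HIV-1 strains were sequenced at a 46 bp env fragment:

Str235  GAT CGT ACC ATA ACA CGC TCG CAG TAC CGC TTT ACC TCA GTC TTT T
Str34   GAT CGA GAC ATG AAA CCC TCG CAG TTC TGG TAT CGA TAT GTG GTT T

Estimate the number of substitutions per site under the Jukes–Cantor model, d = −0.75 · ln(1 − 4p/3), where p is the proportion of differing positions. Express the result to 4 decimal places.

0.5091

Mismatches occur at site 6 (T/A), site 7 (A/G), site 8 (C/A), site 12 (A/G), site 14 (C/A), site 17 (G/C), site 26 (A/T), site 28 (C/T), site 30 (C/G), site 32 (T/A), site 34 (A/C), site 35 (C/G), site 36 (C/A), site 38 (C/A), site 39 (A/T), site 42 (C/G), site 43 (T/G).
p = 17/46 = 0.369565.
d = −0.75 · ln(1 − (4/3)·0.369565) = −0.75 · ln(0.507247) = −0.75 · (-0.678757) = 0.5091.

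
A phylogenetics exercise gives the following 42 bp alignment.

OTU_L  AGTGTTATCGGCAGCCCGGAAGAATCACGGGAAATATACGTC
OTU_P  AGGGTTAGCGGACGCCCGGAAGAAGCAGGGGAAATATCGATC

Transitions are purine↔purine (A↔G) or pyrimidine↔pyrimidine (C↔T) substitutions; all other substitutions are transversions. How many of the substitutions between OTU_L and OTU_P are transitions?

1

Mismatches occur at site 3 (T↔G, transversion), site 8 (T↔G, transversion), site 12 (C↔A, transversion), site 13 (A↔C, transversion), site 25 (T↔G, transversion), site 28 (C↔G, transversion), site 38 (A↔C, transversion), site 39 (C↔G, transversion), site 40 (G↔A, transition).
Of the 9 differences, 1 transition and 8 transversions, so the answer is 1.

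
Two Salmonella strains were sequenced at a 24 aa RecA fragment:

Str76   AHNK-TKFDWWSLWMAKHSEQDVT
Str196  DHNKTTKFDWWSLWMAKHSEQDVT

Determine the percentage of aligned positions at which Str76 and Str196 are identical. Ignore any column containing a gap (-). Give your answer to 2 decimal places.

Excluding the 1 gap column leaves 23 comparable sites.
The sequences differ at position 1 (A/D).
22 of the 23 comparable sites match, so the percent identity is 22/23 × 100 = 95.65%.

95.65%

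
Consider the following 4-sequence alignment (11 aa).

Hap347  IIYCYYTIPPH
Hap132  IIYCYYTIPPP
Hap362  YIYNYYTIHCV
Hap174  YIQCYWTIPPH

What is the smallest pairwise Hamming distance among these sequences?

1

Pairwise Hamming distances:
  Hap347 vs Hap132: 1
  Hap347 vs Hap362: 5
  Hap347 vs Hap174: 3
  Hap132 vs Hap362: 5
  Hap132 vs Hap174: 4
  Hap362 vs Hap174: 6
The smallest is 1, between Hap347 and Hap132.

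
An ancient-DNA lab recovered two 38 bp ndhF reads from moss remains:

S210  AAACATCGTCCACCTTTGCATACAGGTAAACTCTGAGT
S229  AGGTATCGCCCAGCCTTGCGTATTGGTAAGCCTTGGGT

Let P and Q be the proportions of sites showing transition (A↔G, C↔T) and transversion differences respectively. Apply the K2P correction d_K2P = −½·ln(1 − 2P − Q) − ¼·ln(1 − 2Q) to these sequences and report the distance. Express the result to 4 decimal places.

Differing sites — 2:A/G (Ti); 3:A/G (Ti); 4:C/T (Ti); 9:T/C (Ti); 13:C/G (Tv); 15:T/C (Ti); 20:A/G (Ti); 23:C/T (Ti); 24:A/T (Tv); 30:A/G (Ti); 32:T/C (Ti); 33:C/T (Ti); 36:A/G (Ti).
Of the 13 differences, 11 transitions and 2 transversions over 38 sites: P = 11/38 = 0.289474, Q = 2/38 = 0.052632.
d = −0.5·ln(0.368420) − 0.25·ln(0.894736) = −0.5·(-0.998532) − 0.25·(-0.111227) = 0.5271.

0.5271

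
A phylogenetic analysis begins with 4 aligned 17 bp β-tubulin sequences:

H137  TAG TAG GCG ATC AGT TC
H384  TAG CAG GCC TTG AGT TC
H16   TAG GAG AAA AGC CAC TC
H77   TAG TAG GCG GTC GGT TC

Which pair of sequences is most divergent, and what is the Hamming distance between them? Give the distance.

10

Pairwise Hamming distances:
  H137 vs H384: 4
  H137 vs H16: 8
  H137 vs H77: 2
  H384 vs H16: 10
  H384 vs H77: 5
  H16 vs H77: 9
The largest is 10, between H384 and H16.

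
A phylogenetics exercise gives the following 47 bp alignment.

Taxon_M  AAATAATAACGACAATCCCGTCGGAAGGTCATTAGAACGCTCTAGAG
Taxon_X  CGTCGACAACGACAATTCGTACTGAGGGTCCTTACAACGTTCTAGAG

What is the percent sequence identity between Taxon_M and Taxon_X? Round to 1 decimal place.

68.1%

Differing sites — 1:A/C; 2:A/G; 3:A/T; 4:T/C; 5:A/G; 7:T/C; 17:C/T; 19:C/G; 20:G/T; 21:T/A; 23:G/T; 26:A/G; 31:A/C; 35:G/C; 40:C/T.
32 of the 47 sites match, so the percent identity is 32/47 × 100 = 68.1%.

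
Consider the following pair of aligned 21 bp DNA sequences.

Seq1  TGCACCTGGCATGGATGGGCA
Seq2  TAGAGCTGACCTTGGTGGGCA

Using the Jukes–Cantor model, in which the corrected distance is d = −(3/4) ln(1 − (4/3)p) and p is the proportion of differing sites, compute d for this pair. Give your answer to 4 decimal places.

Mismatches occur at site 2 (G/A), site 3 (C/G), site 5 (C/G), site 9 (G/A), site 11 (A/C), site 13 (G/T), site 15 (A/G).
p = 7/21 = 0.333333.
d = −0.75 · ln(1 − (4/3)·0.333333) = −0.75 · ln(0.555556) = −0.75 · (-0.587786) = 0.4408.

0.4408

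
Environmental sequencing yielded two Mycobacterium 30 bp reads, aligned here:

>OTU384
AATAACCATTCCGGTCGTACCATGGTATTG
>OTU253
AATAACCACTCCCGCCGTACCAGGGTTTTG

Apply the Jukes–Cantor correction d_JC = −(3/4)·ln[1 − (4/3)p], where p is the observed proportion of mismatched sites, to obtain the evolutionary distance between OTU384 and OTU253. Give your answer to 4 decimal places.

The sequences differ at positions 9 (T/C), 13 (G/C), 15 (T/C), 23 (T/G), 27 (A/T).
p = 5/30 = 0.166667.
d = −0.75 · ln(1 − (4/3)·0.166667) = −0.75 · ln(0.777777) = −0.75 · (-0.251315) = 0.1885.

0.1885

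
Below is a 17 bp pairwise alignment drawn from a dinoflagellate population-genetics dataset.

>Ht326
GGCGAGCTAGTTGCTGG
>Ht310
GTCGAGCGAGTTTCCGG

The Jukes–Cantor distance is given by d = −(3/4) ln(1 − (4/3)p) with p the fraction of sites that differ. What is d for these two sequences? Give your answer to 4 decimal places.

0.2824

Mismatches occur at site 2 (G/T), site 8 (T/G), site 13 (G/T), site 15 (T/C).
p = 4/17 = 0.235294.
d = −0.75 · ln(1 − (4/3)·0.235294) = −0.75 · ln(0.686275) = −0.75 · (-0.376477) = 0.2824.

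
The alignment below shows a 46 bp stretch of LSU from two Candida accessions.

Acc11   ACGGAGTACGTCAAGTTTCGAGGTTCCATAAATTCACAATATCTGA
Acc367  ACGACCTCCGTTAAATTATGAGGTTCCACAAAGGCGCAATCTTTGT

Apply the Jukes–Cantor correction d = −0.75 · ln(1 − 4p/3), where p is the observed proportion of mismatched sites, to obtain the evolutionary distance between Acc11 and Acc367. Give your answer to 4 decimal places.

Mismatches occur at site 4 (G→A), site 5 (A→C), site 6 (G→C), site 8 (A→C), site 12 (C→T), site 15 (G→A), site 18 (T→A), site 19 (C→T), site 29 (T→C), site 33 (T→G), site 34 (T→G), site 36 (A→G), site 41 (A→C), site 43 (C→T), site 46 (A→T).
p = 15/46 = 0.326087.
d = −0.75 · ln(1 − (4/3)·0.326087) = −0.75 · ln(0.565217) = −0.75 · (-0.570546) = 0.4279.

0.4279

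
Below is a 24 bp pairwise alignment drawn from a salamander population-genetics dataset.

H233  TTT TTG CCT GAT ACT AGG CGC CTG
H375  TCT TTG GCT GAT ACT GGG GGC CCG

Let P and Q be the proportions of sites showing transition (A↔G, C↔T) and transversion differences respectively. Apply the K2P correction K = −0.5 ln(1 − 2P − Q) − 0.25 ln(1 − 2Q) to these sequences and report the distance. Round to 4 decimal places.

The sequences differ at positions 2 (T/C, transition), 7 (C/G, transversion), 16 (A/G, transition), 19 (C/G, transversion), 23 (T/C, transition).
Of the 5 differences, 3 transitions and 2 transversions over 24 sites: P = 3/24 = 0.125000, Q = 2/24 = 0.083333.
d = −0.5·ln(0.666667) − 0.25·ln(0.833334) = −0.5·(-0.405465) − 0.25·(-0.182321) = 0.2483.

0.2483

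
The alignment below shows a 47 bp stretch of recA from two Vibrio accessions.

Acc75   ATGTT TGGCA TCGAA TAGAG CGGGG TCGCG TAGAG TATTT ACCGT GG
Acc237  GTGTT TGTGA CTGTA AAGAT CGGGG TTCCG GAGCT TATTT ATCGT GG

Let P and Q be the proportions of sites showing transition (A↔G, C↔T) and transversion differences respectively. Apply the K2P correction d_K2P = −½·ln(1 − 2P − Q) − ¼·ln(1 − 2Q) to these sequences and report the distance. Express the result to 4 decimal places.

0.3797

Differing sites — 1:A/G (Ti); 8:G/T (Tv); 9:C/G (Tv); 11:T/C (Ti); 12:C/T (Ti); 14:A/T (Tv); 16:T/A (Tv); 20:G/T (Tv); 27:C/T (Ti); 28:G/C (Tv); 31:T/G (Tv); 34:A/C (Tv); 35:G/T (Tv); 42:C/T (Ti).
Of the 14 differences, 5 transitions and 9 transversions over 47 sites: P = 5/47 = 0.106383, Q = 9/47 = 0.191489.
d = −0.5·ln(0.595745) − 0.25·ln(0.617022) = −0.5·(-0.517943) − 0.25·(-0.482851) = 0.3797.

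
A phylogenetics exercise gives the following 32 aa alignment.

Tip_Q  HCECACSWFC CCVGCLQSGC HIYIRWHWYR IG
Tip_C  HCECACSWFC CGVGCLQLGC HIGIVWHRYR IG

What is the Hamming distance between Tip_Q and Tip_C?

The sequences differ at positions 12 (C/G), 18 (S/L), 23 (Y/G), 25 (R/V), 28 (W/R).
That gives 5 mismatches out of 32 aligned sites, so the Hamming distance is 5.

5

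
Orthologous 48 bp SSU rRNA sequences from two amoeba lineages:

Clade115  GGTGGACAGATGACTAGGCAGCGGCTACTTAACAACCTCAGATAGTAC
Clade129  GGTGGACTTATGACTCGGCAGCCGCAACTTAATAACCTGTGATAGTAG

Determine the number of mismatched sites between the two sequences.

9

The sequences differ at positions 8 (A/T), 9 (G/T), 16 (A/C), 23 (G/C), 26 (T/A), 33 (C/T), 39 (C/G), 40 (A/T), 48 (C/G).
That gives 9 mismatches out of 48 aligned sites, so the Hamming distance is 9.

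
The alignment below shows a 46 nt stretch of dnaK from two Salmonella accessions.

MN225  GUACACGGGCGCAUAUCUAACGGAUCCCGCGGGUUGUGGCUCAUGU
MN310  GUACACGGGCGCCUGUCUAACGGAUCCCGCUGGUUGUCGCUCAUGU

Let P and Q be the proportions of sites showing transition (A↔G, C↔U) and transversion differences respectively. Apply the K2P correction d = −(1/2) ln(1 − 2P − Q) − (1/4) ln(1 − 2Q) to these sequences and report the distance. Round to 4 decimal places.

Mismatches occur at site 13 (A→C, transversion), site 15 (A→G, transition), site 31 (G→U, transversion), site 38 (G→C, transversion).
Of the 4 differences, 1 transition and 3 transversions over 46 sites: P = 1/46 = 0.021739, Q = 3/46 = 0.065217.
d = −0.5·ln(0.891305) − 0.25·ln(0.869566) = −0.5·(-0.115069) − 0.25·(-0.139761) = 0.0925.

0.0925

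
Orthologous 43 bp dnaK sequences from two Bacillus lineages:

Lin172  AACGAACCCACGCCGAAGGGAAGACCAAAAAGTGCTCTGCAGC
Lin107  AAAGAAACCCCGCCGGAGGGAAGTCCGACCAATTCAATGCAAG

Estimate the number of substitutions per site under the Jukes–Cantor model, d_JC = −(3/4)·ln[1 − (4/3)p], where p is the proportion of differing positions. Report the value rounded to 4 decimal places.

Mismatches occur at site 3 (C↔A), site 7 (C↔A), site 10 (A↔C), site 16 (A↔G), site 24 (A↔T), site 27 (A↔G), site 29 (A↔C), site 30 (A↔C), site 32 (G↔A), site 34 (G↔T), site 36 (T↔A), site 37 (C↔A), site 42 (G↔A), site 43 (C↔G).
p = 14/43 = 0.325581.
d = −0.75 · ln(1 − (4/3)·0.325581) = −0.75 · ln(0.565892) = −0.75 · (-0.569352) = 0.4270.

0.4270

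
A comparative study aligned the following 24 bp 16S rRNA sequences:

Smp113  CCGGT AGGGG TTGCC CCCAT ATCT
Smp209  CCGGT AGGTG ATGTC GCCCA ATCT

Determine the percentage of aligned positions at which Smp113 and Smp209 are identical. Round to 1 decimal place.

The sequences differ at positions 9 (G/T), 11 (T/A), 14 (C/T), 16 (C/G), 19 (A/C), 20 (T/A).
18 of the 24 sites match, so the percent identity is 18/24 × 100 = 75.0%.

75.0%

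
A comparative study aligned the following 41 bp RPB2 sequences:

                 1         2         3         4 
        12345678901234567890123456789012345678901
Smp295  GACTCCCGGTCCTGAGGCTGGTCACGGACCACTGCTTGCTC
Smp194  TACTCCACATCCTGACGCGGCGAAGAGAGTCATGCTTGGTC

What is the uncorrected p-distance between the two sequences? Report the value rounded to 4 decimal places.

Mismatches occur at site 1 (G/T), site 7 (C/A), site 8 (G/C), site 9 (G/A), site 16 (G/C), site 19 (T/G), site 21 (G/C), site 22 (T/G), site 23 (C/A), site 25 (C/G), site 26 (G/A), site 29 (C/G), site 30 (C/T), site 31 (A/C), site 32 (C/A), site 39 (C/G).
There are 16 differences over 41 sites, so p = 16/41 = 0.3902.

0.3902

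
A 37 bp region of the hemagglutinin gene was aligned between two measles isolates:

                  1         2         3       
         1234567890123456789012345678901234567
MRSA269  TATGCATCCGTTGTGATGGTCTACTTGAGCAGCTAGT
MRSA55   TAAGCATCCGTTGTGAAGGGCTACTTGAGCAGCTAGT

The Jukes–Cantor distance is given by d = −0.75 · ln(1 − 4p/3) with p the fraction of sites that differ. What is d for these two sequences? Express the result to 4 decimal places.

Mismatches occur at site 3 (T→A), site 17 (T→A), site 20 (T→G).
p = 3/37 = 0.081081.
d = −0.75 · ln(1 − (4/3)·0.081081) = −0.75 · ln(0.891892) = −0.75 · (-0.114410) = 0.0858.

0.0858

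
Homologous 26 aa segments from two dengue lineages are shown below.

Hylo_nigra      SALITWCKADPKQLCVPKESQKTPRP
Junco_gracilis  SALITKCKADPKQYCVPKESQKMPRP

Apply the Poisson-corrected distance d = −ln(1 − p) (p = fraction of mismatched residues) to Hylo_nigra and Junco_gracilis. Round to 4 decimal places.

0.1226

Differing sites — 6:W/K; 14:L/Y; 23:T/M.
p = 3/26 = 0.115385.
d = −ln(1 − 0.115385) = −ln(0.884615) = 0.1226.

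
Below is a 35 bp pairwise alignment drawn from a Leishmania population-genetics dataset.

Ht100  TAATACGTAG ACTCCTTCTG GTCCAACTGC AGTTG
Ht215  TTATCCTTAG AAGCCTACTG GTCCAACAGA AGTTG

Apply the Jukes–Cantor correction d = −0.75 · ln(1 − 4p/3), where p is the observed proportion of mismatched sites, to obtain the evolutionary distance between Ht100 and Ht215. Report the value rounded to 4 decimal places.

0.2726

Mismatches occur at site 2 (A/T), site 5 (A/C), site 7 (G/T), site 12 (C/A), site 13 (T/G), site 17 (T/A), site 28 (T/A), site 30 (C/A).
p = 8/35 = 0.228571.
d = −0.75 · ln(1 − (4/3)·0.228571) = −0.75 · ln(0.695239) = −0.75 · (-0.363500) = 0.2726.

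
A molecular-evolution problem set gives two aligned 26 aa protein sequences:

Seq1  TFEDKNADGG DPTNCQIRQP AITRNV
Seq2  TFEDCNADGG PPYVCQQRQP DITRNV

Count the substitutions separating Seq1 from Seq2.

Differing sites — 5:K/C; 11:D/P; 13:T/Y; 14:N/V; 17:I/Q; 21:A/D.
That gives 6 mismatches out of 26 aligned sites, so the Hamming distance is 6.

6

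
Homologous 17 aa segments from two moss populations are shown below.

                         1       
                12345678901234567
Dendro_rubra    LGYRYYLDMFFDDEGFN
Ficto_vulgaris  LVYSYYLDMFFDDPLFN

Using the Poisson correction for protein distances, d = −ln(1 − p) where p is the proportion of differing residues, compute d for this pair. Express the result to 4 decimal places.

0.2683

Differing sites — 2:G/V; 4:R/S; 14:E/P; 15:G/L.
p = 4/17 = 0.235294.
d = −ln(1 − 0.235294) = −ln(0.764706) = 0.2683.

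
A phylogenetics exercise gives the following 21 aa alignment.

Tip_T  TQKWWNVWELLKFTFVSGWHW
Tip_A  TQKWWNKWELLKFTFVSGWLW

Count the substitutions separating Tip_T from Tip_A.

The sequences differ at positions 7 (V/K), 20 (H/L).
That gives 2 mismatches out of 21 aligned sites, so the Hamming distance is 2.

2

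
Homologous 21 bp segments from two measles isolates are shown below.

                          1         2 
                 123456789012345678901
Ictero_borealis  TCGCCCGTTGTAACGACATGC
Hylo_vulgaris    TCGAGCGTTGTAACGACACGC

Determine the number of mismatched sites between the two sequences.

The sequences differ at positions 4 (C/A), 5 (C/G), 19 (T/C).
That gives 3 mismatches out of 21 aligned sites, so the Hamming distance is 3.

3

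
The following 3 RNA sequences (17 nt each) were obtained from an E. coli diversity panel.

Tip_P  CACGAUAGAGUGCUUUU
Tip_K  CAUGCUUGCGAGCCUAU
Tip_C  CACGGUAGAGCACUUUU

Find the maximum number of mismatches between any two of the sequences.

8

Pairwise Hamming distances:
  Tip_P vs Tip_K: 7
  Tip_P vs Tip_C: 3
  Tip_K vs Tip_C: 8
The largest is 8, between Tip_K and Tip_C.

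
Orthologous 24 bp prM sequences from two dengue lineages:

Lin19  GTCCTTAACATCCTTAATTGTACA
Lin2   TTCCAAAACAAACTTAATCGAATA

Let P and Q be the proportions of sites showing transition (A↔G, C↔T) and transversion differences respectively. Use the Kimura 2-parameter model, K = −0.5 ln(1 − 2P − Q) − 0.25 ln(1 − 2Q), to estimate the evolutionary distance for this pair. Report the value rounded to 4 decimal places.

The sequences differ at positions 1 (G/T, transversion), 5 (T/A, transversion), 6 (T/A, transversion), 11 (T/A, transversion), 12 (C/A, transversion), 19 (T/C, transition), 21 (T/A, transversion), 23 (C/T, transition).
Of the 8 differences, 2 transitions and 6 transversions over 24 sites: P = 2/24 = 0.083333, Q = 6/24 = 0.250000.
d = −0.5·ln(0.583334) − 0.25·ln(0.500000) = −0.5·(-0.538995) − 0.25·(-0.693147) = 0.4428.

0.4428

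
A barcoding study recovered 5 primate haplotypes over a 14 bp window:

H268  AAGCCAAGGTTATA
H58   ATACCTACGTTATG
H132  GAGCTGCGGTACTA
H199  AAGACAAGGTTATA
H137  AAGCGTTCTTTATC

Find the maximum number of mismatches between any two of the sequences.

Pairwise Hamming distances:
  H268 vs H58: 5
  H268 vs H132: 6
  H268 vs H199: 1
  H268 vs H137: 6
  H58 vs H132: 10
  H58 vs H199: 6
  H58 vs H137: 6
  H132 vs H199: 7
  H132 vs H137: 9
  H199 vs H137: 7
The largest is 10, between H58 and H132.

10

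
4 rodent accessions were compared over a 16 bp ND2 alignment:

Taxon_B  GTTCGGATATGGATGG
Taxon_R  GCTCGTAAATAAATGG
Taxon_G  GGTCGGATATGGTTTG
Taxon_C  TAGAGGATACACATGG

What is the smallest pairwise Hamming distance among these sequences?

Pairwise Hamming distances:
  Taxon_B vs Taxon_R: 5
  Taxon_B vs Taxon_G: 3
  Taxon_B vs Taxon_C: 7
  Taxon_R vs Taxon_G: 7
  Taxon_R vs Taxon_C: 8
  Taxon_G vs Taxon_C: 9
The smallest is 3, between Taxon_B and Taxon_G.

3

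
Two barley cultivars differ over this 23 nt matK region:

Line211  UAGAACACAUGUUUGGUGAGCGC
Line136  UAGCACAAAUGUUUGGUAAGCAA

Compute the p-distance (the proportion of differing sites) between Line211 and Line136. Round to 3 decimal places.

0.217

The sequences differ at positions 4 (A/C), 8 (C/A), 18 (G/A), 22 (G/A), 23 (C/A).
There are 5 differences over 23 sites, so p = 5/23 = 0.217.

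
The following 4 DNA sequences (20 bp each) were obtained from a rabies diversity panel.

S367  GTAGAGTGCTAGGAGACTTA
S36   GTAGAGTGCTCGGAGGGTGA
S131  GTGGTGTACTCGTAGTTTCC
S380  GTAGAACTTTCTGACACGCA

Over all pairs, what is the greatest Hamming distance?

13

Pairwise Hamming distances:
  S367 vs S36: 4
  S367 vs S131: 9
  S367 vs S380: 9
  S36 vs S131: 8
  S36 vs S380: 10
  S131 vs S380: 13
The largest is 13, between S131 and S380.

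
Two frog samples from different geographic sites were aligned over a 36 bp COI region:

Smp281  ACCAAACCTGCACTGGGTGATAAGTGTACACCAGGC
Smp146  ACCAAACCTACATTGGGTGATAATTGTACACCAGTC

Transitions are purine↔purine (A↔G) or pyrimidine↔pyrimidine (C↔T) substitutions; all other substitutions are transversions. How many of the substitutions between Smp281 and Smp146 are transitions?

Differing sites — 10:G/A (Ti); 13:C/T (Ti); 24:G/T (Tv); 35:G/T (Tv).
Of the 4 differences, 2 transitions and 2 transversions, so the answer is 2.

2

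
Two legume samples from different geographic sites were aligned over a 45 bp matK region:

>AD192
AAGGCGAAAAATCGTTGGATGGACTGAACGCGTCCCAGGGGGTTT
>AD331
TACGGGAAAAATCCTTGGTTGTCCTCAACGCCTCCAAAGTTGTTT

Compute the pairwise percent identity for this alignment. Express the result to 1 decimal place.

71.1%

Differing sites — 1:A/T; 3:G/C; 5:C/G; 14:G/C; 19:A/T; 22:G/T; 23:A/C; 26:G/C; 32:G/C; 36:C/A; 38:G/A; 40:G/T; 41:G/T.
32 of the 45 sites match, so the percent identity is 32/45 × 100 = 71.1%.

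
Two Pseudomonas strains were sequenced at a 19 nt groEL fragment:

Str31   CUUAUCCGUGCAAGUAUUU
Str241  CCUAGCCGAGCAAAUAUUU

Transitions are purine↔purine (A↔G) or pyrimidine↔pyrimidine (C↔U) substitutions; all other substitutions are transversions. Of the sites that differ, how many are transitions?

The sequences differ at positions 2 (U/C, transition), 5 (U/G, transversion), 9 (U/A, transversion), 14 (G/A, transition).
Of the 4 differences, 2 transitions and 2 transversions, so the answer is 2.

2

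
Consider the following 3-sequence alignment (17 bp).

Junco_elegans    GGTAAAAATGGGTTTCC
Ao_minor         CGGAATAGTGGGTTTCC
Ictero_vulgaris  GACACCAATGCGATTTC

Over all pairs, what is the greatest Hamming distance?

Pairwise Hamming distances:
  Junco_elegans vs Ao_minor: 4
  Junco_elegans vs Ictero_vulgaris: 7
  Ao_minor vs Ictero_vulgaris: 9
The largest is 9, between Ao_minor and Ictero_vulgaris.

9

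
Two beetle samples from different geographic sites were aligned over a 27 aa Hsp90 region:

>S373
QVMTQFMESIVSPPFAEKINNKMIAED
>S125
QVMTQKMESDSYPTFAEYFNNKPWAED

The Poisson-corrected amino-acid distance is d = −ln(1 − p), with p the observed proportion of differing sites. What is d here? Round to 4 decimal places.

0.4055

Differing sites — 6:F/K; 10:I/D; 11:V/S; 12:S/Y; 14:P/T; 18:K/Y; 19:I/F; 23:M/P; 24:I/W.
p = 9/27 = 0.333333.
d = −ln(1 − 0.333333) = −ln(0.666667) = 0.4055.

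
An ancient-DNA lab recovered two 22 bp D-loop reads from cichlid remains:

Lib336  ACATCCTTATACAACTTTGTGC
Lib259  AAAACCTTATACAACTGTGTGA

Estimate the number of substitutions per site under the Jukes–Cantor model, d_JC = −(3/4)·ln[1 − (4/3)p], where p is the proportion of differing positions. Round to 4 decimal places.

The sequences differ at positions 2 (C/A), 4 (T/A), 17 (T/G), 22 (C/A).
p = 4/22 = 0.181818.
d = −0.75 · ln(1 − (4/3)·0.181818) = −0.75 · ln(0.757576) = −0.75 · (-0.277631) = 0.2082.

0.2082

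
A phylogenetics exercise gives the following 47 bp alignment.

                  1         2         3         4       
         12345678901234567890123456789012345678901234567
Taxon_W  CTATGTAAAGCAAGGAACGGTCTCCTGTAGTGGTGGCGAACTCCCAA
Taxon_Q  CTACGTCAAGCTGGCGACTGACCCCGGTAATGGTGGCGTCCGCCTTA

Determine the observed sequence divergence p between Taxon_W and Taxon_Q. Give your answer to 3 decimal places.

0.340

Differing sites — 4:T/C; 7:A/C; 12:A/T; 13:A/G; 15:G/C; 16:A/G; 19:G/T; 21:T/A; 23:T/C; 26:T/G; 30:G/A; 39:A/T; 40:A/C; 42:T/G; 45:C/T; 46:A/T.
There are 16 differences over 47 sites, so p = 16/47 = 0.340.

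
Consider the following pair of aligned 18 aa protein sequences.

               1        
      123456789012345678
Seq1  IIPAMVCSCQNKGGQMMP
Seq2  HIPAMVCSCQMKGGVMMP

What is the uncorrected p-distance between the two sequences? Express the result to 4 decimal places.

0.1667

The sequences differ at positions 1 (I/H), 11 (N/M), 15 (Q/V).
There are 3 differences over 18 sites, so p = 3/18 = 0.1667.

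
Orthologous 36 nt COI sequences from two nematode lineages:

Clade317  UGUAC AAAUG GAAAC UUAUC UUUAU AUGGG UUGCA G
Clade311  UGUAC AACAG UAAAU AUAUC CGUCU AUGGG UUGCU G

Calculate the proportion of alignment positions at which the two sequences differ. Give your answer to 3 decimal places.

The sequences differ at positions 8 (A/C), 9 (U/A), 11 (G/U), 15 (C/U), 16 (U/A), 21 (U/C), 22 (U/G), 24 (A/C), 35 (A/U).
There are 9 differences over 36 sites, so p = 9/36 = 0.250.

0.250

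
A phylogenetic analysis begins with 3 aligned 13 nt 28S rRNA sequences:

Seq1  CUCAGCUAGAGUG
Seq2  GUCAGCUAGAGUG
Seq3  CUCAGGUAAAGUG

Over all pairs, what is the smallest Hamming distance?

Pairwise Hamming distances:
  Seq1 vs Seq2: 1
  Seq1 vs Seq3: 2
  Seq2 vs Seq3: 3
The smallest is 1, between Seq1 and Seq2.

1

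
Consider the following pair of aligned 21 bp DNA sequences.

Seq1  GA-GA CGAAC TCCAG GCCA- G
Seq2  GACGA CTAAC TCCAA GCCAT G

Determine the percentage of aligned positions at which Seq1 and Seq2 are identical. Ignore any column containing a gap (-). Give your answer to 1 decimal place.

89.5%

Excluding the 2 gap columns leaves 19 comparable sites.
Mismatches occur at site 7 (G/T), site 15 (G/A).
17 of the 19 comparable sites match, so the percent identity is 17/19 × 100 = 89.5%.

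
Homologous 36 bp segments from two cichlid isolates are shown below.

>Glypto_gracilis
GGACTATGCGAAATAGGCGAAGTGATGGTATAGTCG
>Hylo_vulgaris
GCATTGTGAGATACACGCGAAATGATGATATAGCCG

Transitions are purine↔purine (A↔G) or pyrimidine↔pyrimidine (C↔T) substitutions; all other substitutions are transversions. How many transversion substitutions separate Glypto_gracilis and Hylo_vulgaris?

4

Differing sites — 2:G/C (Tv); 4:C/T (Ti); 6:A/G (Ti); 9:C/A (Tv); 12:A/T (Tv); 14:T/C (Ti); 16:G/C (Tv); 22:G/A (Ti); 28:G/A (Ti); 34:T/C (Ti).
Of the 10 differences, 6 transitions and 4 transversions, so the answer is 4.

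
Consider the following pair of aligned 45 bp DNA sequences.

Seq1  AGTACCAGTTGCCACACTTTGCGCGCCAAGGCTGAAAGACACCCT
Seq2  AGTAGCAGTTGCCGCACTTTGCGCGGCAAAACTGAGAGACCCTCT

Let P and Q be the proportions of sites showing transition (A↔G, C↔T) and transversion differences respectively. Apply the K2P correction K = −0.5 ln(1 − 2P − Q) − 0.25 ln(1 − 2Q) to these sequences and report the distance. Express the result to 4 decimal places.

Mismatches occur at site 5 (C/G, transversion), site 14 (A/G, transition), site 26 (C/G, transversion), site 30 (G/A, transition), site 31 (G/A, transition), site 36 (A/G, transition), site 41 (A/C, transversion), site 43 (C/T, transition).
Of the 8 differences, 5 transitions and 3 transversions over 45 sites: P = 5/45 = 0.111111, Q = 3/45 = 0.066667.
d = −0.5·ln(0.711111) − 0.25·ln(0.866666) = −0.5·(-0.340927) − 0.25·(-0.143102) = 0.2062.

0.2062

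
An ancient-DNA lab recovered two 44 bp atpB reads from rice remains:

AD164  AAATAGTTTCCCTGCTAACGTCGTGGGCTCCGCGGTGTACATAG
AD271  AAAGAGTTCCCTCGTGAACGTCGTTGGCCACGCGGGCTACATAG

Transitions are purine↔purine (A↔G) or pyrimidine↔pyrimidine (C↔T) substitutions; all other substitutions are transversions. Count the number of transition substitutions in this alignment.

Differing sites — 4:T/G (Tv); 9:T/C (Ti); 12:C/T (Ti); 13:T/C (Ti); 15:C/T (Ti); 16:T/G (Tv); 25:G/T (Tv); 29:T/C (Ti); 30:C/A (Tv); 36:T/G (Tv); 37:G/C (Tv).
Of the 11 differences, 5 transitions and 6 transversions, so the answer is 5.

5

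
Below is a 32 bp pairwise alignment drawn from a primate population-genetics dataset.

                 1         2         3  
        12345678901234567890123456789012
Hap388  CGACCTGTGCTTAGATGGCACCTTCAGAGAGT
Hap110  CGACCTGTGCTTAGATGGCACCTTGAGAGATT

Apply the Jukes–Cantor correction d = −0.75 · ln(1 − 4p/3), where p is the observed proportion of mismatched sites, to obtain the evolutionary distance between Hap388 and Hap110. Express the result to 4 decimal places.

0.0653

Differing sites — 25:C/G; 31:G/T.
p = 2/32 = 0.062500.
d = −0.75 · ln(1 − (4/3)·0.062500) = −0.75 · ln(0.916667) = −0.75 · (-0.087011) = 0.0653.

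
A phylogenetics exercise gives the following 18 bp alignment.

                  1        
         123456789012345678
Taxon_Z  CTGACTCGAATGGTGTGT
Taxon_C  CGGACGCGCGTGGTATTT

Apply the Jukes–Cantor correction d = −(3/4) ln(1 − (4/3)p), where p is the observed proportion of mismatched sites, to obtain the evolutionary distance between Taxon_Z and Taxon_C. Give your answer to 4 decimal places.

0.4408

Differing sites — 2:T/G; 6:T/G; 9:A/C; 10:A/G; 15:G/A; 17:G/T.
p = 6/18 = 0.333333.
d = −0.75 · ln(1 − (4/3)·0.333333) = −0.75 · ln(0.555556) = −0.75 · (-0.587786) = 0.4408.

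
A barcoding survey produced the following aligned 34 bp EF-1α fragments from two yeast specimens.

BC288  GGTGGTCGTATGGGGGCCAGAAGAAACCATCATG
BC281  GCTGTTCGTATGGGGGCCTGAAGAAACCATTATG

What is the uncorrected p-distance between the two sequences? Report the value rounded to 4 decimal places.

0.1176

Differing sites — 2:G/C; 5:G/T; 19:A/T; 31:C/T.
There are 4 differences over 34 sites, so p = 4/34 = 0.1176.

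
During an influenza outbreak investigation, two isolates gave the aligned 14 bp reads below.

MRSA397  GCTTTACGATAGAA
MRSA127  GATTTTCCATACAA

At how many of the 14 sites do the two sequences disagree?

4

The sequences differ at positions 2 (C/A), 6 (A/T), 8 (G/C), 12 (G/C).
That gives 4 mismatches out of 14 aligned sites, so the Hamming distance is 4.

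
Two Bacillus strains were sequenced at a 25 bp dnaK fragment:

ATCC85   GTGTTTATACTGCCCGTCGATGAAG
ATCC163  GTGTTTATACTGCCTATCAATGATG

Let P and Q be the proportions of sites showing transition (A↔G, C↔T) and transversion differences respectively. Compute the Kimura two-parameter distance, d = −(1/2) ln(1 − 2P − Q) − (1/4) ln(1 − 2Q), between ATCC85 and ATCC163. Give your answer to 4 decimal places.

0.1851

Differing sites — 15:C/T (Ti); 16:G/A (Ti); 19:G/A (Ti); 24:A/T (Tv).
Of the 4 differences, 3 transitions and 1 transversion over 25 sites: P = 3/25 = 0.120000, Q = 1/25 = 0.040000.
d = −0.5·ln(0.720000) − 0.25·ln(0.920000) = −0.5·(-0.328504) − 0.25·(-0.083382) = 0.1851.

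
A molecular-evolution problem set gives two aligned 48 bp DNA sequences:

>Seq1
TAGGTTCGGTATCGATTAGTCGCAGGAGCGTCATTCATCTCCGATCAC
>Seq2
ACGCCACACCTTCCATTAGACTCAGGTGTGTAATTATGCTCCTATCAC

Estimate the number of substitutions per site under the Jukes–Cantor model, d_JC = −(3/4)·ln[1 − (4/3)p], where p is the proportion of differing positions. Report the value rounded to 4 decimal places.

0.5627

Differing sites — 1:T/A; 2:A/C; 4:G/C; 5:T/C; 6:T/A; 8:G/A; 9:G/C; 10:T/C; 11:A/T; 14:G/C; 20:T/A; 22:G/T; 27:A/T; 29:C/T; 32:C/A; 36:C/A; 37:A/T; 38:T/G; 43:G/T.
p = 19/48 = 0.395833.
d = −0.75 · ln(1 − (4/3)·0.395833) = −0.75 · ln(0.472223) = −0.75 · (-0.750304) = 0.5627.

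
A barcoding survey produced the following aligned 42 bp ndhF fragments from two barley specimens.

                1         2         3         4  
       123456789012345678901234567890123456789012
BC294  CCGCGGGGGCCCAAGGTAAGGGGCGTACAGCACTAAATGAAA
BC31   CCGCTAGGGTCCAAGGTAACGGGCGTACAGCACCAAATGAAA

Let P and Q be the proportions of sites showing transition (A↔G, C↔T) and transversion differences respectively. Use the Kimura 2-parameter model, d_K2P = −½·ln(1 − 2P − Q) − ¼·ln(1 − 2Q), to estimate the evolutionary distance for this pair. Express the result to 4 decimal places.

Differing sites — 5:G/T (Tv); 6:G/A (Ti); 10:C/T (Ti); 20:G/C (Tv); 34:T/C (Ti).
Of the 5 differences, 3 transitions and 2 transversions over 42 sites: P = 3/42 = 0.071429, Q = 2/42 = 0.047619.
d = −0.5·ln(0.809523) − 0.25·ln(0.904762) = −0.5·(-0.211310) − 0.25·(-0.100083) = 0.1307.

0.1307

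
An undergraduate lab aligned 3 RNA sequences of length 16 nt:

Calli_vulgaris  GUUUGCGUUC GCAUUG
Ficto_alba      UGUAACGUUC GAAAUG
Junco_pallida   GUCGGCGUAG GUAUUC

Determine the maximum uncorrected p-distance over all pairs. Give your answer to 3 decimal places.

0.625

Pairwise Hamming distances:
  Calli_vulgaris vs Ficto_alba: 6
  Calli_vulgaris vs Junco_pallida: 6
  Ficto_alba vs Junco_pallida: 10
The largest is 10 mismatches, between Ficto_alba and Junco_pallida; p = 10/16 = 0.625.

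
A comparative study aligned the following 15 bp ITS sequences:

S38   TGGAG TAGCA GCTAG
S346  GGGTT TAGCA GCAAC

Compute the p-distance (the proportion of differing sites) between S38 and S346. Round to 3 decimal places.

Mismatches occur at site 1 (T→G), site 4 (A→T), site 5 (G→T), site 13 (T→A), site 15 (G→C).
There are 5 differences over 15 sites, so p = 5/15 = 0.333.

0.333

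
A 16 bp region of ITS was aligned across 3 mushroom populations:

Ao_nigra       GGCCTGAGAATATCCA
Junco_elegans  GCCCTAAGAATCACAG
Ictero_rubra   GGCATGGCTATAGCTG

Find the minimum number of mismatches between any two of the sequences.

6

Pairwise Hamming distances:
  Ao_nigra vs Junco_elegans: 6
  Ao_nigra vs Ictero_rubra: 7
  Junco_elegans vs Ictero_rubra: 9
The smallest is 6, between Ao_nigra and Junco_elegans.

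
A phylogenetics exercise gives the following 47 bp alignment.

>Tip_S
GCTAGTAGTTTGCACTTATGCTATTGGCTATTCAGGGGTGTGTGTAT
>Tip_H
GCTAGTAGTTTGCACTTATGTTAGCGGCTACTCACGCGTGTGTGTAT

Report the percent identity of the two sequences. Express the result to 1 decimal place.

87.2%

Differing sites — 21:C/T; 24:T/G; 25:T/C; 31:T/C; 35:G/C; 37:G/C.
41 of the 47 sites match, so the percent identity is 41/47 × 100 = 87.2%.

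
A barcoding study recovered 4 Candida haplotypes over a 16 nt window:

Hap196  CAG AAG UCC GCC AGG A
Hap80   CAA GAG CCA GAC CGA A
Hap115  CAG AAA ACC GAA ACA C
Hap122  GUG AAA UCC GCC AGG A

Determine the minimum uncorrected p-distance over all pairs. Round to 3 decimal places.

0.188

Pairwise Hamming distances:
  Hap196 vs Hap80: 7
  Hap196 vs Hap115: 7
  Hap196 vs Hap122: 3
  Hap80 vs Hap115: 9
  Hap80 vs Hap122: 10
  Hap115 vs Hap122: 8
The smallest is 3 mismatches, between Hap196 and Hap122; p = 3/16 = 0.188.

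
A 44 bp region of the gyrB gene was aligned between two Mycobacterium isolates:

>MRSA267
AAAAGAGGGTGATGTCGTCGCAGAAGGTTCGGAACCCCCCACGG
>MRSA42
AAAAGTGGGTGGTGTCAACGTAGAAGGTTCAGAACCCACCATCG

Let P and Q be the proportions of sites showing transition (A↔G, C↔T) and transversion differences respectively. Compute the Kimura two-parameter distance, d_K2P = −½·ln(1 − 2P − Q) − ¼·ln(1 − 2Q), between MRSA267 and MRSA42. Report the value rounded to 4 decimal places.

0.2417

Mismatches occur at site 6 (A/T, transversion), site 12 (A/G, transition), site 17 (G/A, transition), site 18 (T/A, transversion), site 21 (C/T, transition), site 31 (G/A, transition), site 38 (C/A, transversion), site 42 (C/T, transition), site 43 (G/C, transversion).
Of the 9 differences, 5 transitions and 4 transversions over 44 sites: P = 5/44 = 0.113636, Q = 4/44 = 0.090909.
d = −0.5·ln(0.681819) − 0.25·ln(0.818182) = −0.5·(-0.382991) − 0.25·(-0.200670) = 0.2417.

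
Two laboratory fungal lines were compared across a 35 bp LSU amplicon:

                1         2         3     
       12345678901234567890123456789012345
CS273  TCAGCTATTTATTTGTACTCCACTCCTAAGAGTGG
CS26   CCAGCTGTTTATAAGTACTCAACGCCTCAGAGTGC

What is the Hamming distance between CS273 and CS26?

8

Differing sites — 1:T/C; 7:A/G; 13:T/A; 14:T/A; 21:C/A; 24:T/G; 28:A/C; 35:G/C.
That gives 8 mismatches out of 35 aligned sites, so the Hamming distance is 8.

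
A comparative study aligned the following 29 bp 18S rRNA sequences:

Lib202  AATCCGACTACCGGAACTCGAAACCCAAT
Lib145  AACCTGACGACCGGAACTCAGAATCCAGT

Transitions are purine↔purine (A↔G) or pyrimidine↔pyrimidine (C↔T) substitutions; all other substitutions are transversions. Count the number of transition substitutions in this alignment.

Differing sites — 3:T/C (Ti); 5:C/T (Ti); 9:T/G (Tv); 20:G/A (Ti); 21:A/G (Ti); 24:C/T (Ti); 28:A/G (Ti).
Of the 7 differences, 6 transitions and 1 transversion, so the answer is 6.

6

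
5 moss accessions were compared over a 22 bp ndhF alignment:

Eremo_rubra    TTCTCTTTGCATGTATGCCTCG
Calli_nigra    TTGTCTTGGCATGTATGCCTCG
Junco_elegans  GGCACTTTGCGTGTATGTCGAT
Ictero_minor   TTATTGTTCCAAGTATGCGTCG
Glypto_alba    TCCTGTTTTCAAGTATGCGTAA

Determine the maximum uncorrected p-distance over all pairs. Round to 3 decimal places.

Pairwise Hamming distances:
  Eremo_rubra vs Calli_nigra: 2
  Eremo_rubra vs Junco_elegans: 8
  Eremo_rubra vs Ictero_minor: 6
  Eremo_rubra vs Glypto_alba: 7
  Calli_nigra vs Junco_elegans: 10
  Calli_nigra vs Ictero_minor: 7
  Calli_nigra vs Glypto_alba: 9
  Junco_elegans vs Ictero_minor: 14
  Junco_elegans vs Glypto_alba: 11
  Ictero_minor vs Glypto_alba: 7
The largest is 14 mismatches, between Junco_elegans and Ictero_minor; p = 14/22 = 0.636.

0.636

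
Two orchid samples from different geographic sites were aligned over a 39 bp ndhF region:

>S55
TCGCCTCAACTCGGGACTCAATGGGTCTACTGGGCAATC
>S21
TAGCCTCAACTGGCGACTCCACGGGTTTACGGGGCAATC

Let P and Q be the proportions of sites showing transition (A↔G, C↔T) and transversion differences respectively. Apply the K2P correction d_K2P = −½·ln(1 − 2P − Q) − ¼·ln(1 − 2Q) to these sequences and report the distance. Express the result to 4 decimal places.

0.2052

The sequences differ at positions 2 (C/A, transversion), 12 (C/G, transversion), 14 (G/C, transversion), 20 (A/C, transversion), 22 (T/C, transition), 27 (C/T, transition), 31 (T/G, transversion).
Of the 7 differences, 2 transitions and 5 transversions over 39 sites: P = 2/39 = 0.051282, Q = 5/39 = 0.128205.
d = −0.5·ln(0.769231) − 0.25·ln(0.743590) = −0.5·(-0.262364) − 0.25·(-0.296265) = 0.2052.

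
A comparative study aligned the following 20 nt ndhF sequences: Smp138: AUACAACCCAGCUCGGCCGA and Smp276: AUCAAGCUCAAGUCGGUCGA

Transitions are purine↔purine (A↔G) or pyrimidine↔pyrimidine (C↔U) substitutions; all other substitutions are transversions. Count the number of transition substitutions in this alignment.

Mismatches occur at site 3 (A/C, transversion), site 4 (C/A, transversion), site 6 (A/G, transition), site 8 (C/U, transition), site 11 (G/A, transition), site 12 (C/G, transversion), site 17 (C/U, transition).
Of the 7 differences, 4 transitions and 3 transversions, so the answer is 4.

4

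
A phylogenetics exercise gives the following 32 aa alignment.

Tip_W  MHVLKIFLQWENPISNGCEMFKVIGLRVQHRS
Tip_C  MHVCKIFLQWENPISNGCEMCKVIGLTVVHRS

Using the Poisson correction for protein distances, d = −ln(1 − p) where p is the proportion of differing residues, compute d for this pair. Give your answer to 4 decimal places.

0.1335

Mismatches occur at site 4 (L→C), site 21 (F→C), site 27 (R→T), site 29 (Q→V).
p = 4/32 = 0.125000.
d = −ln(1 − 0.125000) = −ln(0.875000) = 0.1335.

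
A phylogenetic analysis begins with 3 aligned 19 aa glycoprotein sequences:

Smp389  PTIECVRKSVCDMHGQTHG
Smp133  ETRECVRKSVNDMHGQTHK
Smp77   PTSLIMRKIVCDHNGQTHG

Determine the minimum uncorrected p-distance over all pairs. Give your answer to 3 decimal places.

Pairwise Hamming distances:
  Smp389 vs Smp133: 4
  Smp389 vs Smp77: 7
  Smp133 vs Smp77: 10
The smallest is 4 mismatches, between Smp389 and Smp133; p = 4/19 = 0.211.

0.211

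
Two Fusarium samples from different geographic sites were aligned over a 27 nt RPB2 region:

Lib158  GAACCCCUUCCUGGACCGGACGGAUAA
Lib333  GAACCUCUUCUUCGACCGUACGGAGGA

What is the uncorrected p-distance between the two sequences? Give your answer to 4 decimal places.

0.2222

The sequences differ at positions 6 (C/U), 11 (C/U), 13 (G/C), 19 (G/U), 25 (U/G), 26 (A/G).
There are 6 differences over 27 sites, so p = 6/27 = 0.2222.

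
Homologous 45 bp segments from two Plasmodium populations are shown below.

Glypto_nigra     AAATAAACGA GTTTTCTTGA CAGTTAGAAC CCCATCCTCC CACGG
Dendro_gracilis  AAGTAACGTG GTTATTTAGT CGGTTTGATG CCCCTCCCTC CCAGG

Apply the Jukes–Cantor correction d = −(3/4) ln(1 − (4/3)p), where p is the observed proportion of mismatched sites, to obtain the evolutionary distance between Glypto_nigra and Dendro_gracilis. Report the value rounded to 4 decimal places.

Mismatches occur at site 3 (A→G), site 7 (A→C), site 8 (C→G), site 9 (G→T), site 10 (A→G), site 14 (T→A), site 16 (C→T), site 18 (T→A), site 20 (A→T), site 22 (A→G), site 26 (A→T), site 29 (A→T), site 30 (C→G), site 34 (A→C), site 38 (T→C), site 39 (C→T), site 42 (A→C), site 43 (C→A).
p = 18/45 = 0.400000.
d = −0.75 · ln(1 − (4/3)·0.400000) = −0.75 · ln(0.466667) = −0.75 · (-0.762139) = 0.5716.

0.5716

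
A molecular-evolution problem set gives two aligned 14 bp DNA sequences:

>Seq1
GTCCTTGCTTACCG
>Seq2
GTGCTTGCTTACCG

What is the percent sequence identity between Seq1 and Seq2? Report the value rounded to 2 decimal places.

The sequences differ at position 3 (C/G).
13 of the 14 sites match, so the percent identity is 13/14 × 100 = 92.86%.

92.86%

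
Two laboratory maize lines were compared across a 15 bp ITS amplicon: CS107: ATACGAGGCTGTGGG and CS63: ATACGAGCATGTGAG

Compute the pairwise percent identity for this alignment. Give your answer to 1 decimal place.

80.0%

Differing sites — 8:G/C; 9:C/A; 14:G/A.
12 of the 15 sites match, so the percent identity is 12/15 × 100 = 80.0%.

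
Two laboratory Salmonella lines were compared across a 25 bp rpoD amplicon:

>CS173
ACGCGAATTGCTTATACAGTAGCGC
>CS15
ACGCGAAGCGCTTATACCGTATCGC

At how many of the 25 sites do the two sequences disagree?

4

The sequences differ at positions 8 (T/G), 9 (T/C), 18 (A/C), 22 (G/T).
That gives 4 mismatches out of 25 aligned sites, so the Hamming distance is 4.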